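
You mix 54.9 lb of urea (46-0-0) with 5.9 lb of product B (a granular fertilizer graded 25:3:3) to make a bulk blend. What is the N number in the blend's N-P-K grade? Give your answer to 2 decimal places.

43.96% N

Total mass = 54.9 + 5.9 = 60.8 lb.
N mass = 46%×54.9 + 25%×5.9 = 26.729 lb.
% N = 26.729 / 60.8 = 43.9622%.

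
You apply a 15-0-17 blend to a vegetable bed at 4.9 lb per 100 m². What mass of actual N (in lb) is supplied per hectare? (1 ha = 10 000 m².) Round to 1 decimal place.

nitrogen per 100 m² = 4.9 × 15% = 0.735 lb.
Convert to per hectare: 0.735 × 100 = 73.5 lb.

73.5 lb N per hectare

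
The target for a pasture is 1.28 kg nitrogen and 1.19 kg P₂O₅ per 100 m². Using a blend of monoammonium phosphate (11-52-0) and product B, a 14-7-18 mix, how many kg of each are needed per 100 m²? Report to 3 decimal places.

Per-100 m² balance (a = monoammonium phosphate, b = product B):
N: 0.11·a + 0.14·b = 1.28
P₂O₅: 0.52·a + 0.07·b = 1.19
From row1: a = (1.28 − 0.14·b) / 0.11.
Into row2: 0.52·(1.28 − 0.14·b)/0.11 + 0.07·b = 1.19 → b = 8.21352, a = 1.1828.

1.183 kg monoammonium phosphate, 8.214 kg product B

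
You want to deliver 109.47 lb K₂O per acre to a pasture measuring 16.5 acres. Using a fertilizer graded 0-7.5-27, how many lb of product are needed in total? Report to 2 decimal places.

6689.83 lb

Product per acre = 109.47 / 27% = 405.444 lb.
Total product = 405.444 × 16.5 = 6689.833 lb.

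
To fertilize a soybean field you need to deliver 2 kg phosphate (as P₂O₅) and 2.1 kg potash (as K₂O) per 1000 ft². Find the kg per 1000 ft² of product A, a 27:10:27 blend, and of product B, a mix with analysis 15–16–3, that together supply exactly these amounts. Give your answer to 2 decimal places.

With a, b = kg per 1000 ft² of product A and product B:
P₂O₅: 0.1·a + 0.16·b = 2
K₂O: 0.27·a + 0.03·b = 2.1
From row1: a = (2 − 0.16·b) / 0.1.
Into row2: 0.27·(2 − 0.16·b)/0.1 + 0.03·b = 2.1 → b = 8.20896, a = 6.86567.

6.87 kg product A, 8.21 kg product B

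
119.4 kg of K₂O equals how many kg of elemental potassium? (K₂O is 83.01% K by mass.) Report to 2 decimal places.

99.11 kg K

K = 119.4 × 0.8301 = 99.1139 kg.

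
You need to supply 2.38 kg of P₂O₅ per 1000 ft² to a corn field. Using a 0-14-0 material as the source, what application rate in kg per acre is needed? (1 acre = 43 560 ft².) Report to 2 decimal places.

740.52 kg of product per acre

Product per 1000 ft² = 2.38 / 14% = 17 kg.
Convert to per acre: 17 × 43.56 = 740.52 kg.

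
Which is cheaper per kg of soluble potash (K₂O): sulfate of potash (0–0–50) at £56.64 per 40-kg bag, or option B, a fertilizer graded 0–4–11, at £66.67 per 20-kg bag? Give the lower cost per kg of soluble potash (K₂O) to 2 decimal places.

£2.83 per kg K₂O (sulfate of potash)

sulfate of potash: K₂O per bag = 40 × 50% = 20 kg; cost = 56.64 / 20 = £2.8320/kg K₂O.
option B: K₂O per bag = 20 × 11% = 2.2 kg; cost = 66.67 / 2.2 = £30.3045/kg K₂O.
sulfate of potash is cheaper.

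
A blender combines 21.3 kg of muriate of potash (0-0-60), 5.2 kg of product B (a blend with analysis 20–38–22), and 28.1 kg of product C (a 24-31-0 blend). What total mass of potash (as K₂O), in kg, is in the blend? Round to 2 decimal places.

13.92 kg K₂O

K₂O mass = 60%×21.3 + 22%×5.2 + 0%×28.1 = 13.924 kg.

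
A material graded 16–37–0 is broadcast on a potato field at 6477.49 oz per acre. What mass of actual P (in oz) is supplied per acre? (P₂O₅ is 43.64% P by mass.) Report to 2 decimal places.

1045.91 oz P per acre

P₂O₅ per acre = 6477.49 × 37% = 2396.67 oz.
Elemental P = 2396.67 × 0.4364 = 1045.907 oz per acre.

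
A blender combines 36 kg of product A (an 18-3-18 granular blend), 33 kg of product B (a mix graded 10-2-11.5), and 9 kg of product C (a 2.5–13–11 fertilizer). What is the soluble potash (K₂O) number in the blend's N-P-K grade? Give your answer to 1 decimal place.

14.4% K₂O

Total mass = 36 + 33 + 9 = 78 kg.
K₂O mass = 18%×36 + 11.5%×33 + 11%×9 = 11.265 kg.
% K₂O = 11.265 / 78 = 14.4423%.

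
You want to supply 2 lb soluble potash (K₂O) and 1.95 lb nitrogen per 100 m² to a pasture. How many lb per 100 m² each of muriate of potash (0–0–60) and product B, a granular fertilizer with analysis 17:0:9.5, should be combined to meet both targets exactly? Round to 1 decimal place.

1.5 lb muriate of potash, 11.5 lb product B

Per-100 m² balance (a = muriate of potash, b = product B):
K₂O: 0.6·a + 0.095·b = 2
N: 0·a + 0.17·b = 1.95
Solving simultaneously: a = 1.51716, b = 11.4706.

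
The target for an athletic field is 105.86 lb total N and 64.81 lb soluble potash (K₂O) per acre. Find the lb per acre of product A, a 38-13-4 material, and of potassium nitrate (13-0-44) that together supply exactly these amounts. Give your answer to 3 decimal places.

With a, b = lb per acre of product A and potassium nitrate:
N: 0.38·a + 0.13·b = 105.86
K₂O: 0.04·a + 0.44·b = 64.81
Eliminate a: (row1) − 0.38/0.04·(row2) → -4.05·b = -509.835, so b = 125.8852.
Back-substitute: a = (105.86 − 0.13·125.8852) / 0.38 = 235.51296.

235.513 lb product A, 125.885 lb potassium nitrate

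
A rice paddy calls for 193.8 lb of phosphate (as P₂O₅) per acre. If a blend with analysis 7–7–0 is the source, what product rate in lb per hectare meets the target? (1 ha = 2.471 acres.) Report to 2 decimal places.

6841.14 lb of product per hectare

Product per acre = 193.8 / 7% = 2768.57 lb.
Convert to per hectare: 2768.57 × 2.471 = 6841.14 lb.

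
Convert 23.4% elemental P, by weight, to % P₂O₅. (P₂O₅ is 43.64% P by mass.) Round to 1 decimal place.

%P₂O₅ = 23.4 / 0.4364 = 53.6205%.

53.6% P₂O₅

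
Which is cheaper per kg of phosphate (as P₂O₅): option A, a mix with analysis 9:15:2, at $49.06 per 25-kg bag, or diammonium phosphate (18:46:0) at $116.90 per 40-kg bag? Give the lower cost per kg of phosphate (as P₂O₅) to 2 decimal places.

option A: P₂O₅ per bag = 25 × 15% = 3.75 kg; cost = 49.06 / 3.75 = $13.0827/kg P₂O₅.
diammonium phosphate: P₂O₅ per bag = 40 × 46% = 18.4 kg; cost = 116.90 / 18.4 = $6.3533/kg P₂O₅.
diammonium phosphate is cheaper.

$6.35 per kg P₂O₅ (diammonium phosphate)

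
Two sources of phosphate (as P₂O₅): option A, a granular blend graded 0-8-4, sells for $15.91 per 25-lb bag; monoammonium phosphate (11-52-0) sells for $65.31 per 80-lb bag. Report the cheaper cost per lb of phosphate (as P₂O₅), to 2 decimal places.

option A: P₂O₅ per bag = 25 × 8% = 2 lb; cost = 15.91 / 2 = $7.9550/lb P₂O₅.
monoammonium phosphate: P₂O₅ per bag = 80 × 52% = 41.6 lb; cost = 65.31 / 41.6 = $1.5700/lb P₂O₅.
monoammonium phosphate is cheaper.

$1.57 per lb P₂O₅ (monoammonium phosphate)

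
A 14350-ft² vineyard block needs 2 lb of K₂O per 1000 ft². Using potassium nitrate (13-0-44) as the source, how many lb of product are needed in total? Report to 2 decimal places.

Product per 1000 ft² = 2 / 44% = 4.54545 lb.
Total product = 4.54545 × 14350 / 1000 = 65.2273 lb.

65.23 lb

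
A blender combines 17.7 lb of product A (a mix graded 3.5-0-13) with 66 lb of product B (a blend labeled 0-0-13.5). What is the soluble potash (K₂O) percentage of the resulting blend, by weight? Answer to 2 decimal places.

13.39% K₂O

Total mass = 17.7 + 66 = 83.7 lb.
K₂O mass = 13%×17.7 + 13.5%×66 = 11.211 lb.
% K₂O = 11.211 / 83.7 = 13.3943%.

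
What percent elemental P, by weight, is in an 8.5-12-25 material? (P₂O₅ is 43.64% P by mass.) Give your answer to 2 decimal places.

%P = 12 × 0.4364 = 5.2368%.

5.24% P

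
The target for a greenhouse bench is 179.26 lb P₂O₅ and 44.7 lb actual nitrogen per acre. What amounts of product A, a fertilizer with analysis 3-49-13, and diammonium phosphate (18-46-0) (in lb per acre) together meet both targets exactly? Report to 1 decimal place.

157.3 lb product A, 222.1 lb diammonium phosphate

Let a = lb of product A, b = lb of diammonium phosphate (per acre).
P₂O₅: 0.49·a + 0.46·b = 179.26
N: 0.03·a + 0.18·b = 44.7
Eliminate b: (row1) − 0.46/0.18·(row2) → 0.413333·a = 65.0267, so a = 157.323.
Then b = (44.7 − 0.03·157.323) / 0.18 = 222.113.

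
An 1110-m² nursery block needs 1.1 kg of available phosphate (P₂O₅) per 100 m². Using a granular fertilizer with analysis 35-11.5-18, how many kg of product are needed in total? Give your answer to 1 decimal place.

Product per 100 m² = 1.1 / 11.5% = 9.56522 kg.
Total product = 9.56522 × 1110 / 100 = 106.174 kg.

106.2 kg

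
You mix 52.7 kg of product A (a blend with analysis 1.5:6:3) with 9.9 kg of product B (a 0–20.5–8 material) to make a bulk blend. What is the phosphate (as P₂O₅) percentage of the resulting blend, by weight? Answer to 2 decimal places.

Total mass = 52.7 + 9.9 = 62.6 kg.
P₂O₅ mass = 6%×52.7 + 20.5%×9.9 = 5.1915 kg.
% P₂O₅ = 5.1915 / 62.6 = 8.29313%.

8.29% P₂O₅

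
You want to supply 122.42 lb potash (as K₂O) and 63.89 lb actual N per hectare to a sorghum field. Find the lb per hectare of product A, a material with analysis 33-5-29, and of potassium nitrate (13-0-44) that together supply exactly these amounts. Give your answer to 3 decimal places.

With a, b = lb per hectare of product A and potassium nitrate:
K₂O: 0.29·a + 0.44·b = 122.42
N: 0.33·a + 0.13·b = 63.89
Eliminate a: (row1) − 0.29/0.33·(row2) → 0.325758·b = 66.2742, so b = 203.4465.
Back-substitute: a = (122.42 − 0.44·203.4465) / 0.29 = 113.46047.

113.460 lb product A, 203.447 lb potassium nitrate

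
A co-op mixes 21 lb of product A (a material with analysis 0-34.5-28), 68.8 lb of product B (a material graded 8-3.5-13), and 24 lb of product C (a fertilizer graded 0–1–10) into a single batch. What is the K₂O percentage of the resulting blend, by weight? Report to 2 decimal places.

Total mass = 21 + 68.8 + 24 = 113.8 lb.
K₂O mass = 28%×21 + 13%×68.8 + 10%×24 = 17.224 lb.
% K₂O = 17.224 / 113.8 = 15.1353%.

15.14% K₂O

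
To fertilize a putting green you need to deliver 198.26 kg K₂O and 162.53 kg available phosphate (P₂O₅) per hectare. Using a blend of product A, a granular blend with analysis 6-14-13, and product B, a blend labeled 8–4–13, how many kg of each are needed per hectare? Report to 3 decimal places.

1015.269 kg product A, 509.808 kg product B

Let a = kg of product A, b = kg of product B (per hectare).
K₂O: 0.13·a + 0.13·b = 198.26
P₂O₅: 0.14·a + 0.04·b = 162.53
Eliminate a: (row1) − 0.13/0.14·(row2) → 0.0928571·b = 47.3393, so b = 509.8077.
Back-substitute: a = (198.26 − 0.13·509.8077) / 0.13 = 1015.2692.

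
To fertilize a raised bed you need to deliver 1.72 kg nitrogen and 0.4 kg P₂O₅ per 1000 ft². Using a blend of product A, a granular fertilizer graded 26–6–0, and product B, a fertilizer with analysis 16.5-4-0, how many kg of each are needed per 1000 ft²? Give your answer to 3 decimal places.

5.600 kg product A, 1.600 kg product B

Per-1000 ft² balance (a = product A, b = product B):
N: 0.26·a + 0.165·b = 1.72
P₂O₅: 0.06·a + 0.04·b = 0.4
From row1: a = (1.72 − 0.165·b) / 0.26.
Into row2: 0.06·(1.72 − 0.165·b)/0.26 + 0.04·b = 0.4 → b = 1.6, a = 5.6.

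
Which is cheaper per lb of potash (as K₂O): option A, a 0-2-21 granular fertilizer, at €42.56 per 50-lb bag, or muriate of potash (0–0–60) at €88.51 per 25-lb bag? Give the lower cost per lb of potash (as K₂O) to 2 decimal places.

€4.05 per lb K₂O (option A)

option A: K₂O per bag = 50 × 21% = 10.5 lb; cost = 42.56 / 10.5 = €4.0533/lb K₂O.
muriate of potash: K₂O per bag = 25 × 60% = 15 lb; cost = 88.51 / 15 = €5.9007/lb K₂O.
option A is cheaper.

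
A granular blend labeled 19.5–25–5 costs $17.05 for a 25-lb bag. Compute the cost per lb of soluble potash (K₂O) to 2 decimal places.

K₂O in bag = 25 × 5% = 1.25 lb.
Cost per lb K₂O = $17.05 / 1.25 = $13.6400.

$13.64 per lb K₂O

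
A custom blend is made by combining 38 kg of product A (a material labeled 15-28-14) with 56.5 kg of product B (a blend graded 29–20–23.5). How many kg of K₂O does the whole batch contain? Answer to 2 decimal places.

K₂O mass = 14%×38 + 23.5%×56.5 = 18.5975 kg.

18.60 kg K₂O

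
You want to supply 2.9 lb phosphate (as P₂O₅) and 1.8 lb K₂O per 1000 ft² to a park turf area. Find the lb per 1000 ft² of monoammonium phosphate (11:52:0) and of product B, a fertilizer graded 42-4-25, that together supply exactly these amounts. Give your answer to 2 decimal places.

5.02 lb monoammonium phosphate, 7.20 lb product B

Per-1000 ft² balance (a = monoammonium phosphate, b = product B):
P₂O₅: 0.52·a + 0.04·b = 2.9
K₂O: 0·a + 0.25·b = 1.8
Solving simultaneously: a = 5.02308, b = 7.2.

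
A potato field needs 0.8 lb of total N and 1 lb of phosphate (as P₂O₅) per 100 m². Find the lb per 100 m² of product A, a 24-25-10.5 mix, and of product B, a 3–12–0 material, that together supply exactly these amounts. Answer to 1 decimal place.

3.1 lb product A, 1.9 lb product B

Let a = lb of product A, b = lb of product B (per 100 m²).
N: 0.24·a + 0.03·b = 0.8
P₂O₅: 0.25·a + 0.12·b = 1
Eliminate a: (row1) − 0.24/0.25·(row2) → -0.0852·b = -0.16, so b = 1.87793.
Back-substitute: a = (0.8 − 0.03·1.87793) / 0.24 = 3.09859.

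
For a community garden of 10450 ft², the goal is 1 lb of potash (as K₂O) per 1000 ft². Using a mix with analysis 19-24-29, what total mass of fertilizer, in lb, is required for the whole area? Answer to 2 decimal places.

Product per 1000 ft² = 1 / 29% = 3.44828 lb.
Total product = 3.44828 × 10450 / 1000 = 36.0345 lb.

36.03 lb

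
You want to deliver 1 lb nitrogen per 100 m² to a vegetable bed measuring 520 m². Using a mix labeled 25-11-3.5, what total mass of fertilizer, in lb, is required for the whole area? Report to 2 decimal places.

20.80 lb

Product per 100 m² = 1 / 25% = 4 lb.
Total product = 4 × 520 / 100 = 20.8 lb.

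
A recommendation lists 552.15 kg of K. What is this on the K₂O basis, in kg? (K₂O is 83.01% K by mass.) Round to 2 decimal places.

665.16 kg K₂O

K₂O = 552.15 / 0.8301 = 665.161 kg.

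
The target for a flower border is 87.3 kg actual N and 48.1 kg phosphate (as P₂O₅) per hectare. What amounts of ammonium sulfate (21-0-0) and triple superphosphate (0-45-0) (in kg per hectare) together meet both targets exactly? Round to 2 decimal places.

With a, b = kg per hectare of ammonium sulfate and triple superphosphate:
N: 0.21·a + 0·b = 87.3
P₂O₅: 0·a + 0.45·b = 48.1
Solving simultaneously: a = 415.714, b = 106.889.

415.71 kg ammonium sulfate, 106.89 kg triple superphosphate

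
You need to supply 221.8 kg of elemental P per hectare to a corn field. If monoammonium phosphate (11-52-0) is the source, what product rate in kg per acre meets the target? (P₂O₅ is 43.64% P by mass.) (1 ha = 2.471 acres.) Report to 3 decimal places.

As P₂O₅: 221.8 / 0.4364 = 508.249 kg per hectare.
Product per hectare = 508.249 / 52% = 977.403 kg.
Convert to per acre: 977.403 × 0.404694 = 395.5494 kg.

395.549 kg of product per acre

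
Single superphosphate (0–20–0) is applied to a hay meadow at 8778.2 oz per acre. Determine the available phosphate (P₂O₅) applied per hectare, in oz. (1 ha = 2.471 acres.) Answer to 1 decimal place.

4338.2 oz P₂O₅ per hectare

P₂O₅ per acre = 8778.2 × 20% = 1755.64 oz.
Convert to per hectare: 1755.64 × 2.471 = 4338.19 oz.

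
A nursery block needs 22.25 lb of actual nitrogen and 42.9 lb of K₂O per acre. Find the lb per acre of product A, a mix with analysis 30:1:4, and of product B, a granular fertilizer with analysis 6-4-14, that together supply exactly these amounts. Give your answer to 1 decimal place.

With a, b = lb per acre of product A and product B:
N: 0.3·a + 0.06·b = 22.25
K₂O: 0.04·a + 0.14·b = 42.9
Eliminate b: (row1) − 0.06/0.14·(row2) → 0.282857·a = 3.86429, so a = 13.6616.
Then b = (42.9 − 0.04·13.6616) / 0.14 = 302.525.

13.7 lb product A, 302.5 lb product B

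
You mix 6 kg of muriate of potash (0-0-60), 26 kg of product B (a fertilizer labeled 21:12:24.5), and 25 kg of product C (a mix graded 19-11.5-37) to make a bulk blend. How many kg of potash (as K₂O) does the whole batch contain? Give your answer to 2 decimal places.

K₂O mass = 60%×6 + 24.5%×26 + 37%×25 = 19.22 kg.

19.22 kg K₂O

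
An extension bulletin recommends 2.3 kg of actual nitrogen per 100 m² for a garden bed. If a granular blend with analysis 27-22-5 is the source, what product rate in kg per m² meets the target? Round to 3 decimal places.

0.085 kg of product per sq m

Product per 100 m² = 2.3 / 27% = 8.51852 kg.
Convert to per m²: 8.51852 × 0.01 = 0.0851852 kg.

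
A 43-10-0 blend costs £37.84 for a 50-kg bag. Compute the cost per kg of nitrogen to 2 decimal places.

N in bag = 50 × 43% = 21.5 kg.
Cost per kg N = £37.84 / 21.5 = £1.7600.

£1.76 per kg N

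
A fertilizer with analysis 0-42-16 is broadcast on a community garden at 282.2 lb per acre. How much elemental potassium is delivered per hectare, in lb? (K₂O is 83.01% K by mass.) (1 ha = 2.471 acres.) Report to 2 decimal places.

K₂O per acre = 282.2 × 16% = 45.152 lb.
Elemental K = 45.152 × 0.8301 = 37.4807 lb per acre.
Convert to per hectare: 37.4807 × 2.471 = 92.6147 lb.

92.61 lb K per hectare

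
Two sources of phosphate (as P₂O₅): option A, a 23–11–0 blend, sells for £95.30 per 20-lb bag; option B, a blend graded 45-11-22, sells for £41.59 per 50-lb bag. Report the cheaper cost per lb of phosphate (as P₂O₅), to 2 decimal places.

£7.56 per lb P₂O₅ (option B)

option A: P₂O₅ per bag = 20 × 11% = 2.2 lb; cost = 95.30 / 2.2 = £43.3182/lb P₂O₅.
option B: P₂O₅ per bag = 50 × 11% = 5.5 lb; cost = 41.59 / 5.5 = £7.5618/lb P₂O₅.
option B is cheaper.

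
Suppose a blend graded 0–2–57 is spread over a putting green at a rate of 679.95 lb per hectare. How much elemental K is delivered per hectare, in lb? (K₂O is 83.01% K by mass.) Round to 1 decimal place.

K₂O per hectare = 679.95 × 57% = 387.572 lb.
Elemental K = 387.572 × 0.8301 = 321.723 lb per hectare.

321.7 lb K per hectare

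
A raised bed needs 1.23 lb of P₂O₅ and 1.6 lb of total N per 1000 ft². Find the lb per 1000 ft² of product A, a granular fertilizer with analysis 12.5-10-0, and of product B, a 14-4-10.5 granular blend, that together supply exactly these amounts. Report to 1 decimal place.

Per-1000 ft² balance (a = product A, b = product B):
P₂O₅: 0.1·a + 0.04·b = 1.23
N: 0.125·a + 0.14·b = 1.6
Eliminate a: (row1) − 0.1/0.125·(row2) → -0.072·b = -0.05, so b = 0.694444.
Back-substitute: a = (1.23 − 0.04·0.694444) / 0.1 = 12.0222.

12.0 lb product A, 0.7 lb product B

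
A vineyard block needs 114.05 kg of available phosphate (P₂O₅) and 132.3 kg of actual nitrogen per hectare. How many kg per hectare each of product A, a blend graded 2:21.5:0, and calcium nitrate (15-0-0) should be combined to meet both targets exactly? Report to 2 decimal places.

530.47 kg product A, 811.27 kg calcium nitrate

With a, b = kg per hectare of product A and calcium nitrate:
P₂O₅: 0.215·a + 0·b = 114.05
N: 0.02·a + 0.15·b = 132.3
Eliminate b: (row1) − 0/0.15·(row2) → 0.215·a = 114.05, so a = 530.465.
Then b = (132.3 − 0.02·530.465) / 0.15 = 811.271.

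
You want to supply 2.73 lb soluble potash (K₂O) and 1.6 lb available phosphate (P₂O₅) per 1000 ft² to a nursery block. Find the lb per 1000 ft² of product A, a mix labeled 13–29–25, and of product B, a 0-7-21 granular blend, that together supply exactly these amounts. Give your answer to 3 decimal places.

3.339 lb product A, 9.025 lb product B

Let a = lb of product A, b = lb of product B (per 1000 ft²).
K₂O: 0.25·a + 0.21·b = 2.73
P₂O₅: 0.29·a + 0.07·b = 1.6
Solving simultaneously: a = 3.33871, b = 9.02535.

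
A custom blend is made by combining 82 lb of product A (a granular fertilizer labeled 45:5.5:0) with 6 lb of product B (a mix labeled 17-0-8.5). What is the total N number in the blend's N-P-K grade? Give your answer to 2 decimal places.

Total mass = 82 + 6 = 88 lb.
N mass = 45%×82 + 17%×6 = 37.92 lb.
% N = 37.92 / 88 = 43.0909%.

43.09% N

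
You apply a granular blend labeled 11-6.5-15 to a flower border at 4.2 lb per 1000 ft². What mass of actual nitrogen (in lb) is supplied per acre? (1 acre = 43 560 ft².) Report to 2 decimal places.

20.12 lb N per acre

nitrogen per 1000 ft² = 4.2 × 11% = 0.462 lb.
Convert to per acre: 0.462 × 43.56 = 20.1247 lb.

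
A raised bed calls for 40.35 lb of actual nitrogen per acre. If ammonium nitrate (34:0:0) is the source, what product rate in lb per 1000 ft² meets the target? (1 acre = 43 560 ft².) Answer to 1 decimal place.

Product per acre = 40.35 / 34% = 118.676 lb.
Convert to per 1000 ft²: 118.676 × 0.0229568 = 2.72444 lb.

2.7 lb of product per thousand sq ft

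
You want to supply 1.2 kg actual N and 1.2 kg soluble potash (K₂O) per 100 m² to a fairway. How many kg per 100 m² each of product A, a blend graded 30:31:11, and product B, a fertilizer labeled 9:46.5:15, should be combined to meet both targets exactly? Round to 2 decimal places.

2.05 kg product A, 6.50 kg product B

Let a = kg of product A, b = kg of product B (per 100 m²).
N: 0.3·a + 0.09·b = 1.2
K₂O: 0.11·a + 0.15·b = 1.2
Eliminate a: (row1) − 0.3/0.11·(row2) → -0.319091·b = -2.07273, so b = 6.49573.
Back-substitute: a = (1.2 − 0.09·6.49573) / 0.3 = 2.05128.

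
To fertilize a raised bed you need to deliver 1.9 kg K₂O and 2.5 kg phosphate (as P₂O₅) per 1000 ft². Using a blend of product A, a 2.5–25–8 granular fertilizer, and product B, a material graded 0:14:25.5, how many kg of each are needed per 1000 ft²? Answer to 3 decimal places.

With a, b = kg per 1000 ft² of product A and product B:
K₂O: 0.08·a + 0.255·b = 1.9
P₂O₅: 0.25·a + 0.14·b = 2.5
Eliminate b: (row1) − 0.255/0.14·(row2) → -0.375357·a = -2.65357, so a = 7.06946.
Then b = (2.5 − 0.25·7.06946) / 0.14 = 5.23311.

7.069 kg product A, 5.233 kg product B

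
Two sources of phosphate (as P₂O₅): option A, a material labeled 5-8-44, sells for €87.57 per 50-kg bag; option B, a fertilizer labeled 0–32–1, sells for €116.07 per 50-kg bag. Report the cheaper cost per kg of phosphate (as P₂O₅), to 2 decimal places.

€7.25 per kg P₂O₅ (option B)

option A: P₂O₅ per bag = 50 × 8% = 4 kg; cost = 87.57 / 4 = €21.8925/kg P₂O₅.
option B: P₂O₅ per bag = 50 × 32% = 16 kg; cost = 116.07 / 16 = €7.2544/kg P₂O₅.
option B is cheaper.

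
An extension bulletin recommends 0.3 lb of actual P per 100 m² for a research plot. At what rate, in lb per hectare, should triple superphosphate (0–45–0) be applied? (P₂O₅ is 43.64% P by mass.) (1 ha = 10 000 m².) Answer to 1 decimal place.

152.8 lb of product per hectare

As P₂O₅: 0.3 / 0.4364 = 0.687443 lb per 100 m².
Product per 100 m² = 0.687443 / 45% = 1.52765 lb.
Convert to per hectare: 1.52765 × 100 = 152.765 lb.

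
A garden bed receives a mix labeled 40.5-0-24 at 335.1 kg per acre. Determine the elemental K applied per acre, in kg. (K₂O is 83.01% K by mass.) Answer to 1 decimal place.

66.8 kg K per acre

K₂O per acre = 335.1 × 24% = 80.424 kg.
Elemental K = 80.424 × 0.8301 = 66.76 kg per acre.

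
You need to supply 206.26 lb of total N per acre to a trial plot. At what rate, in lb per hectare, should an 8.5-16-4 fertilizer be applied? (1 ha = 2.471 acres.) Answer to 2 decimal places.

Product per acre = 206.26 / 8.5% = 2426.59 lb.
Convert to per hectare: 2426.59 × 2.471 = 5996.0995 lb.

5996.10 lb of product per hectare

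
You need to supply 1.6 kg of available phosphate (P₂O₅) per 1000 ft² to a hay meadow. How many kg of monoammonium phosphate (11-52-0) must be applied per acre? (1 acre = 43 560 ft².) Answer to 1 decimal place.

134.0 kg of product per acre

Product per 1000 ft² = 1.6 / 52% = 3.07692 kg.
Convert to per acre: 3.07692 × 43.56 = 134.031 kg.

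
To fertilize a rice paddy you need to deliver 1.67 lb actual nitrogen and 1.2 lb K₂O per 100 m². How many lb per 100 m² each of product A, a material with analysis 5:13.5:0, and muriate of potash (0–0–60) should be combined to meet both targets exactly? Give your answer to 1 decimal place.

Per-100 m² balance (a = product A, b = muriate of potash):
N: 0.05·a + 0·b = 1.67
K₂O: 0·a + 0.6·b = 1.2
Solving simultaneously: a = 33.4, b = 2.

33.4 lb product A, 2.0 lb muriate of potash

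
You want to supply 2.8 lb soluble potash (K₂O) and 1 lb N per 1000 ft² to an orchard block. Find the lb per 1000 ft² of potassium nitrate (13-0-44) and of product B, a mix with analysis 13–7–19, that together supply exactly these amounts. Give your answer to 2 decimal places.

5.35 lb potassium nitrate, 2.34 lb product B

Let a = lb of potassium nitrate, b = lb of product B (per 1000 ft²).
K₂O: 0.44·a + 0.19·b = 2.8
N: 0.13·a + 0.13·b = 1
Eliminate a: (row1) − 0.44/0.13·(row2) → -0.25·b = -0.584615, so b = 2.33846.
Back-substitute: a = (2.8 − 0.19·2.33846) / 0.44 = 5.35385.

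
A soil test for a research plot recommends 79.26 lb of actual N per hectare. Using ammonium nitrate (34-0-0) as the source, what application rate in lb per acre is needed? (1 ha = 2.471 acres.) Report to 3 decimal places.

94.341 lb of product per acre

Product per hectare = 79.26 / 34% = 233.118 lb.
Convert to per acre: 233.118 × 0.404694 = 94.3414 lb.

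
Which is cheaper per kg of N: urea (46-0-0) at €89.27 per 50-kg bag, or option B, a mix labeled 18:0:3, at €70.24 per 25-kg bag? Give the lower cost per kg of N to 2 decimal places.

urea: N per bag = 50 × 46% = 23 kg; cost = 89.27 / 23 = €3.8813/kg N.
option B: N per bag = 25 × 18% = 4.5 kg; cost = 70.24 / 4.5 = €15.6089/kg N.
urea is cheaper.

€3.88 per kg N (urea)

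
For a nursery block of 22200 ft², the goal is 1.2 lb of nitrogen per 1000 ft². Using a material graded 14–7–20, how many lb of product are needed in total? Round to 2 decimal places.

190.29 lb

Product per 1000 ft² = 1.2 / 14% = 8.57143 lb.
Total product = 8.57143 × 22200 / 1000 = 190.286 lb.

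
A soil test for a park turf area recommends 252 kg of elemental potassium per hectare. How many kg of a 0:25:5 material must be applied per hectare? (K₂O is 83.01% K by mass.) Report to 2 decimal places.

As K₂O: 252 / 0.8301 = 303.578 kg per hectare.
Product per hectare = 303.578 / 5% = 6071.558 kg.

6071.56 kg of product per hectare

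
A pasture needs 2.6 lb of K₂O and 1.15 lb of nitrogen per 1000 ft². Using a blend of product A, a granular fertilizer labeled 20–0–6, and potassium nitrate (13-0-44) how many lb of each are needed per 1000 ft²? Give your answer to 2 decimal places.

Let a = lb of product A, b = lb of potassium nitrate (per 1000 ft²).
K₂O: 0.06·a + 0.44·b = 2.6
N: 0.2·a + 0.13·b = 1.15
Eliminate a: (row1) − 0.06/0.2·(row2) → 0.401·b = 2.255, so b = 5.62344.
Back-substitute: a = (2.6 − 0.44·5.62344) / 0.06 = 2.09476.

2.09 lb product A, 5.62 lb potassium nitrate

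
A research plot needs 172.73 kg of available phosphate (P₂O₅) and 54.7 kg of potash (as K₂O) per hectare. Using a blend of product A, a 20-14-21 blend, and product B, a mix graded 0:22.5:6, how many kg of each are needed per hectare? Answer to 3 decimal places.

50.031 kg product A, 736.559 kg product B

Let a = kg of product A, b = kg of product B (per hectare).
P₂O₅: 0.14·a + 0.225·b = 172.73
K₂O: 0.21·a + 0.06·b = 54.7
Eliminate b: (row1) − 0.225/0.06·(row2) → -0.6475·a = -32.395, so a = 50.0309.
Then b = (54.7 − 0.21·50.0309) / 0.06 = 736.5586.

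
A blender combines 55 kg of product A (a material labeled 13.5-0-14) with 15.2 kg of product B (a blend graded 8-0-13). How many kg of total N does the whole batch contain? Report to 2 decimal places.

8.64 kg N

N mass = 13.5%×55 + 8%×15.2 = 8.641 kg.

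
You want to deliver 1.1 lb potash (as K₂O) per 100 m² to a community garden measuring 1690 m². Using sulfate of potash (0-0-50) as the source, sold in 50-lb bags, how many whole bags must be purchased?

1 bags

Product per 100 m² = 1.1 / 50% = 2.2 lb.
Total product = 2.2 × 1690 / 100 = 37.18 lb.
Bags = ⌈37.18 / 50⌉ = 1.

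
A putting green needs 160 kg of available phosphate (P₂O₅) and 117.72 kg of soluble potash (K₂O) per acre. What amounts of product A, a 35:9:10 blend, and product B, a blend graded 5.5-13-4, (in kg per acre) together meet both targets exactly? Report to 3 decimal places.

Let a = kg of product A, b = kg of product B (per acre).
P₂O₅: 0.09·a + 0.13·b = 160
K₂O: 0.1·a + 0.04·b = 117.72
Eliminate b: (row1) − 0.13/0.04·(row2) → -0.235·a = -222.59, so a = 947.19149.
Then b = (117.72 − 0.1·947.19149) / 0.04 = 575.0213.

947.191 kg product A, 575.021 kg product B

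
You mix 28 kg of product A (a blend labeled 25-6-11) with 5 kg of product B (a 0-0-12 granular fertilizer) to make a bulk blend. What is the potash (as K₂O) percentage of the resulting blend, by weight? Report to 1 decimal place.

Total mass = 28 + 5 = 33 kg.
K₂O mass = 11%×28 + 12%×5 = 3.68 kg.
% K₂O = 3.68 / 33 = 11.1515%.

11.2% K₂O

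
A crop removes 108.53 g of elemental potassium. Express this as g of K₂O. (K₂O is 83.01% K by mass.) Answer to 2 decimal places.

K₂O = 108.53 / 0.8301 = 130.743 g.

130.74 g K₂O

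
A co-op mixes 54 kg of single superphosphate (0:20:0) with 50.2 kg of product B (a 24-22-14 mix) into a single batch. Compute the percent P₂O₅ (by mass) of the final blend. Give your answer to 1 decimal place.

21.0% P₂O₅

Total mass = 54 + 50.2 = 104.2 kg.
P₂O₅ mass = 20%×54 + 22%×50.2 = 21.844 kg.
% P₂O₅ = 21.844 / 104.2 = 20.9635%.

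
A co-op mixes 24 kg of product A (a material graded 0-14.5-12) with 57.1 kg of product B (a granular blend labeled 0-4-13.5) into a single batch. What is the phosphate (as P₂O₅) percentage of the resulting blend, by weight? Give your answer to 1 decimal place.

7.1% P₂O₅

Total mass = 24 + 57.1 = 81.1 kg.
P₂O₅ mass = 14.5%×24 + 4%×57.1 = 5.764 kg.
% P₂O₅ = 5.764 / 81.1 = 7.10727%.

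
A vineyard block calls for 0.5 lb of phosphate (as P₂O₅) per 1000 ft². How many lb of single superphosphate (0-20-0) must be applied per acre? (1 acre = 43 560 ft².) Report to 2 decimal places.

108.90 lb of product per acre

Product per 1000 ft² = 0.5 / 20% = 2.5 lb.
Convert to per acre: 2.5 × 43.56 = 108.9 lb.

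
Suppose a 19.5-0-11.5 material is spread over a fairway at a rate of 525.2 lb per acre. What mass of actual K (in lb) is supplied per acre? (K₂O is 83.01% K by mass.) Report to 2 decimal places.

50.14 lb K per acre

K₂O per acre = 525.2 × 11.5% = 60.398 lb.
Elemental K = 60.398 × 0.8301 = 50.1364 lb per acre.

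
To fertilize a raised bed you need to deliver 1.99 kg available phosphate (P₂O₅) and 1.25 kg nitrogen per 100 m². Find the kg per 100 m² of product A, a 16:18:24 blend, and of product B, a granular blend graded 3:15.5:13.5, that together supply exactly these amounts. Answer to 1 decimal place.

6.9 kg product A, 4.8 kg product B

Let a = kg of product A, b = kg of product B (per 100 m²).
P₂O₅: 0.18·a + 0.155·b = 1.99
N: 0.16·a + 0.03·b = 1.25
Solving simultaneously: a = 6.90979, b = 4.81443.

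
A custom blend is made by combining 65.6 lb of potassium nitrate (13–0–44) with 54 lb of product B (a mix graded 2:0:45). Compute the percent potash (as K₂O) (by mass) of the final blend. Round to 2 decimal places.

44.45% K₂O

Total mass = 65.6 + 54 = 119.6 lb.
K₂O mass = 44%×65.6 + 45%×54 = 53.164 lb.
% K₂O = 53.164 / 119.6 = 44.4515%.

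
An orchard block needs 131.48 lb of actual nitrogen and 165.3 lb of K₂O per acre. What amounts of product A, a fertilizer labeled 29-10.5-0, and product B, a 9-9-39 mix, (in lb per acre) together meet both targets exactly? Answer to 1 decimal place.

Let a = lb of product A, b = lb of product B (per acre).
N: 0.29·a + 0.09·b = 131.48
K₂O: 0·a + 0.39·b = 165.3
Solving simultaneously: a = 321.841, b = 423.846.

321.8 lb product A, 423.8 lb product B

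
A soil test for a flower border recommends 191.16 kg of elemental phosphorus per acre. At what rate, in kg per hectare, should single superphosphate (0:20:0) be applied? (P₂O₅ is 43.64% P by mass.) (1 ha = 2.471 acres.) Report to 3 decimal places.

As P₂O₅: 191.16 / 0.4364 = 438.038 kg per acre.
Product per acre = 438.038 / 20% = 2190.19 kg.
Convert to per hectare: 2190.19 × 2.471 = 5411.9656 kg.

5411.966 kg of product per hectare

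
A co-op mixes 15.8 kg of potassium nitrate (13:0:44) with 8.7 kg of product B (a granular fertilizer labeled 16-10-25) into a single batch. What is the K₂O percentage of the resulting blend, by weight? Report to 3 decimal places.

Total mass = 15.8 + 8.7 = 24.5 kg.
K₂O mass = 44%×15.8 + 25%×8.7 = 9.127 kg.
% K₂O = 9.127 / 24.5 = 37.2531%.

37.253% K₂O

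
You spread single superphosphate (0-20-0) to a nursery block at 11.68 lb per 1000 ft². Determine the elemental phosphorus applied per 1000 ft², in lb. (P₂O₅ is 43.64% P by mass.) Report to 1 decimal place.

P₂O₅ per 1000 ft² = 11.68 × 20% = 2.336 lb.
Elemental P = 2.336 × 0.4364 = 1.01943 lb per 1000 ft².

1.0 lb P per thousand sq ft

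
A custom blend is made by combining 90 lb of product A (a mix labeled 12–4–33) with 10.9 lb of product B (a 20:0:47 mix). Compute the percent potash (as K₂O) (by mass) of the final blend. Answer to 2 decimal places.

34.51% K₂O

Total mass = 90 + 10.9 = 100.9 lb.
K₂O mass = 33%×90 + 47%×10.9 = 34.823 lb.
% K₂O = 34.823 / 100.9 = 34.5124%.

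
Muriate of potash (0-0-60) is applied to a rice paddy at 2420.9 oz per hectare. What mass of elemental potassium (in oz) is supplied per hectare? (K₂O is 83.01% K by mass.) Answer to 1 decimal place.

1205.8 oz K per hectare

K₂O per hectare = 2420.9 × 60% = 1452.54 oz.
Elemental K = 1452.54 × 0.8301 = 1205.75 oz per hectare.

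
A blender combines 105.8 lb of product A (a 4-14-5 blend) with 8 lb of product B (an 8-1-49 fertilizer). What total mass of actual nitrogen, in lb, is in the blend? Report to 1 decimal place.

4.9 lb N

N mass = 4%×105.8 + 8%×8 = 4.872 lb.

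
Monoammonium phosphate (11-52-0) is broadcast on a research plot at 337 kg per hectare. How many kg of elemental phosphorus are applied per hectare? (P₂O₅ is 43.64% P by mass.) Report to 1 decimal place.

P₂O₅ per hectare = 337 × 52% = 175.24 kg.
Elemental P = 175.24 × 0.4364 = 76.4747 kg per hectare.

76.5 kg P per hectare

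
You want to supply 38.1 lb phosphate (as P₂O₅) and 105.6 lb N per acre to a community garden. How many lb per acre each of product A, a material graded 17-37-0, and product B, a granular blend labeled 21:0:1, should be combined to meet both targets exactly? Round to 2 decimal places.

102.97 lb product A, 419.50 lb product B

With a, b = lb per acre of product A and product B:
P₂O₅: 0.37·a + 0·b = 38.1
N: 0.17·a + 0.21·b = 105.6
Solving simultaneously: a = 102.973, b = 419.498.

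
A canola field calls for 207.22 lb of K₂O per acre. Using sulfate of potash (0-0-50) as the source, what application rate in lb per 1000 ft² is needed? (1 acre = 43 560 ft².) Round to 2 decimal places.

9.51 lb of product per thousand sq ft

Product per acre = 207.22 / 50% = 414.44 lb.
Convert to per 1000 ft²: 414.44 × 0.0229568 = 9.51423 lb.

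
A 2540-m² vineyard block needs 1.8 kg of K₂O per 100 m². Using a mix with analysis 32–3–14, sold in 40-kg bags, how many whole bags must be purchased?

9 bags

Product per 100 m² = 1.8 / 14% = 12.8571 kg.
Total product = 12.8571 × 2540 / 100 = 326.571 kg.
Bags = ⌈326.571 / 40⌉ = 9.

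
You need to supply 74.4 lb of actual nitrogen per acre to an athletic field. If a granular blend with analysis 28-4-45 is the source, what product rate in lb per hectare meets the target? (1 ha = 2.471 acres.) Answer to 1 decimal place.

656.6 lb of product per hectare

Product per acre = 74.4 / 28% = 265.714 lb.
Convert to per hectare: 265.714 × 2.471 = 656.58 lb.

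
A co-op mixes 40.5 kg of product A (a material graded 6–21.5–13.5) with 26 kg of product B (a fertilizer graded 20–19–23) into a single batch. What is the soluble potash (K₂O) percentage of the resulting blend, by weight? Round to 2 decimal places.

Total mass = 40.5 + 26 = 66.5 kg.
K₂O mass = 13.5%×40.5 + 23%×26 = 11.4475 kg.
% K₂O = 11.4475 / 66.5 = 17.2143%.

17.21% K₂O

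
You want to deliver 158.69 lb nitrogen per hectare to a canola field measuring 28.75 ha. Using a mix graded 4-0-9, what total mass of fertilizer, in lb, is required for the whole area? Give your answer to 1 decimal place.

Product per hectare = 158.69 / 4% = 3967.25 lb.
Total product = 3967.25 × 28.75 = 114058.44 lb.

114058.4 lb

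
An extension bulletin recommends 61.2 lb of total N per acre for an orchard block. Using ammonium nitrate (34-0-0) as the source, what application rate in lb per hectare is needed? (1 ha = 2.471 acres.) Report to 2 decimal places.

444.78 lb of product per hectare

Product per acre = 61.2 / 34% = 180 lb.
Convert to per hectare: 180 × 2.471 = 444.78 lb.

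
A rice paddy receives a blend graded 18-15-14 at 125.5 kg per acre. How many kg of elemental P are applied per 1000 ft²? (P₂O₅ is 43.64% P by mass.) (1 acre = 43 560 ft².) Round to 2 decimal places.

0.19 kg P per thousand sq ft

P₂O₅ per acre = 125.5 × 15% = 18.825 kg.
Elemental P = 18.825 × 0.4364 = 8.21523 kg per acre.
Convert to per 1000 ft²: 8.21523 × 0.0229568 = 0.188596 kg.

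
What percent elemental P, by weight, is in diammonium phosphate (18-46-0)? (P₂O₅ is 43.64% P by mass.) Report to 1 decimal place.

%P = 46 × 0.4364 = 20.0744%.

20.1% P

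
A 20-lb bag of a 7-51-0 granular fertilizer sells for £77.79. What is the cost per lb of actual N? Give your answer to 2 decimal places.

N in bag = 20 × 7% = 1.4 lb.
Cost per lb N = £77.79 / 1.4 = £55.5643.

£55.56 per lb N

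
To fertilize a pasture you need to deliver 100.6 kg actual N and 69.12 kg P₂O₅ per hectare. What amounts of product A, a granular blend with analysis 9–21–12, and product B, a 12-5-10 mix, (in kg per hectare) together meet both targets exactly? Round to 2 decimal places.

157.70 kg product A, 720.06 kg product B

With a, b = kg per hectare of product A and product B:
N: 0.09·a + 0.12·b = 100.6
P₂O₅: 0.21·a + 0.05·b = 69.12
From row1: a = (100.6 − 0.12·b) / 0.09.
Into row2: 0.21·(100.6 − 0.12·b)/0.09 + 0.05·b = 69.12 → b = 720.058, a = 157.7005.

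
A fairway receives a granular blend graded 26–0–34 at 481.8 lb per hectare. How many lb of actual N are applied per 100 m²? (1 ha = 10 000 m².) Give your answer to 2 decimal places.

1.25 lb N per hundred sq m

nitrogen per hectare = 481.8 × 26% = 125.268 lb.
Convert to per 100 m²: 125.268 × 0.01 = 1.25268 lb.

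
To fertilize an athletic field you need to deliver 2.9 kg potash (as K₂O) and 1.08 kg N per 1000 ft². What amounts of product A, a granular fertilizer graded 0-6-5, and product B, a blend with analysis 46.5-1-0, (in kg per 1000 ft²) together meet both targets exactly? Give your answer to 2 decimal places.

With a, b = kg per 1000 ft² of product A and product B:
K₂O: 0.05·a + 0·b = 2.9
N: 0·a + 0.465·b = 1.08
Solving simultaneously: a = 58, b = 2.32258.

58.00 kg product A, 2.32 kg product B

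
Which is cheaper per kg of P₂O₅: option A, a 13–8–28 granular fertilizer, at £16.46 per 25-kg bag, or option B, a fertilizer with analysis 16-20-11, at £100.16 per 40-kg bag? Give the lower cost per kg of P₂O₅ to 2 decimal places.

option A: P₂O₅ per bag = 25 × 8% = 2 kg; cost = 16.46 / 2 = £8.2300/kg P₂O₅.
option B: P₂O₅ per bag = 40 × 20% = 8 kg; cost = 100.16 / 8 = £12.5200/kg P₂O₅.
option A is cheaper.

£8.23 per kg P₂O₅ (option A)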